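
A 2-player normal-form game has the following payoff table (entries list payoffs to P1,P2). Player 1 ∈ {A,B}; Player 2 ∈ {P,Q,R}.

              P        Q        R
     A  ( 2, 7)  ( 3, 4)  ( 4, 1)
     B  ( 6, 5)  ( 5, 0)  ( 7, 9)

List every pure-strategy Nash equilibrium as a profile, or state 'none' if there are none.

NE set: (B,R)

(A,P): not NE [P1→B gives 6>2]
(A,Q): not NE [P1→B gives 5>3; P2→P gives 7>4]
(A,R): not NE [P1→B gives 7>4; P2→P gives 7>1]
(B,P): not NE [P2→R gives 9>5]
(B,Q): not NE [P2→R gives 9>0]
(B,R): NE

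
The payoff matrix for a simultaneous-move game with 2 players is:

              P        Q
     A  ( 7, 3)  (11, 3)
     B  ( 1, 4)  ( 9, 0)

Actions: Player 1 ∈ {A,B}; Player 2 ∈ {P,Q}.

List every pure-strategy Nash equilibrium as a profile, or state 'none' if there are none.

Nash profiles: (A,P), (A,Q)

(A,P): NE
(A,Q): NE
(B,P): not NE [P1→A gives 7>1]
(B,Q): not NE [P1→A gives 11>9; P2→P gives 4>0]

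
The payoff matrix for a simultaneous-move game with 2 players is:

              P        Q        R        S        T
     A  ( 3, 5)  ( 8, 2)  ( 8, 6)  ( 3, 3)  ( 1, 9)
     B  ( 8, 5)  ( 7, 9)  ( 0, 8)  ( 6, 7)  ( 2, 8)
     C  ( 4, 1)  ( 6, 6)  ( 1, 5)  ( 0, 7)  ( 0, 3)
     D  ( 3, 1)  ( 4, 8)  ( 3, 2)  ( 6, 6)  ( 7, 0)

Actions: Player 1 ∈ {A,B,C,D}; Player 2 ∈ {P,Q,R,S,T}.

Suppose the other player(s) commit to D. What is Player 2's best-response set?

u_2(P vs D) = 1
u_2(Q vs D) = 8
u_2(R vs D) = 2
u_2(S vs D) = 6
u_2(T vs D) = 0
max payoff 8 at {Q}

BR_2 = {Q}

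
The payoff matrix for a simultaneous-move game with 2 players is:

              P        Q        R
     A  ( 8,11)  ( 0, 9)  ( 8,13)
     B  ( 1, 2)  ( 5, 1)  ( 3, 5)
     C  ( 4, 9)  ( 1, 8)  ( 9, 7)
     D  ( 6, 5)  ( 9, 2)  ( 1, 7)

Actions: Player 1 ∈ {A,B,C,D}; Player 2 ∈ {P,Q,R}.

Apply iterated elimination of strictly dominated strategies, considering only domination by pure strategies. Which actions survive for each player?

Remaining: P1:{A,C} P2:{P,R}

P2 drop Q (P beats it: A:11>9 B:2>1 C:9>8 D:5>2)
P1 drop B (A beats it: P:8>1 R:8>3)
P1 drop D (A beats it: P:8>6 R:8>1)
P1→{A,C} P2→{P,R}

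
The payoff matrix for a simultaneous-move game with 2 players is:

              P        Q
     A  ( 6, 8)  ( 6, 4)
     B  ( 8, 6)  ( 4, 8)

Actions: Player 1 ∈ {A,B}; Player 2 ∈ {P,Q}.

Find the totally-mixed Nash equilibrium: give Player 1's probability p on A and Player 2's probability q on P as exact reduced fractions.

P1 indiff ⇒ q·6+(1-q)·6 = q·8+(1-q)·4 ⇒ q(-2) = (1-q)(-2) ⇒ q = 1/2
P2 indiff ⇒ p·8+(1-p)·6 = p·4+(1-p)·8 ⇒ p(4) = (1-p)(2) ⇒ p = 1/3

p=1/3, q=1/2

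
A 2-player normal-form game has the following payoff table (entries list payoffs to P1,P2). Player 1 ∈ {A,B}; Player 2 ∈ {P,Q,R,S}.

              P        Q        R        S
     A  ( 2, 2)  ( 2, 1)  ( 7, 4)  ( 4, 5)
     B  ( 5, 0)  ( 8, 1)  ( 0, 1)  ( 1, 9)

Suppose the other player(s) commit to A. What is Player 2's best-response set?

BR_2 = {S}

u_2(P vs A) = 2
u_2(Q vs A) = 1
u_2(R vs A) = 4
u_2(S vs A) = 5
max payoff 5 at {S}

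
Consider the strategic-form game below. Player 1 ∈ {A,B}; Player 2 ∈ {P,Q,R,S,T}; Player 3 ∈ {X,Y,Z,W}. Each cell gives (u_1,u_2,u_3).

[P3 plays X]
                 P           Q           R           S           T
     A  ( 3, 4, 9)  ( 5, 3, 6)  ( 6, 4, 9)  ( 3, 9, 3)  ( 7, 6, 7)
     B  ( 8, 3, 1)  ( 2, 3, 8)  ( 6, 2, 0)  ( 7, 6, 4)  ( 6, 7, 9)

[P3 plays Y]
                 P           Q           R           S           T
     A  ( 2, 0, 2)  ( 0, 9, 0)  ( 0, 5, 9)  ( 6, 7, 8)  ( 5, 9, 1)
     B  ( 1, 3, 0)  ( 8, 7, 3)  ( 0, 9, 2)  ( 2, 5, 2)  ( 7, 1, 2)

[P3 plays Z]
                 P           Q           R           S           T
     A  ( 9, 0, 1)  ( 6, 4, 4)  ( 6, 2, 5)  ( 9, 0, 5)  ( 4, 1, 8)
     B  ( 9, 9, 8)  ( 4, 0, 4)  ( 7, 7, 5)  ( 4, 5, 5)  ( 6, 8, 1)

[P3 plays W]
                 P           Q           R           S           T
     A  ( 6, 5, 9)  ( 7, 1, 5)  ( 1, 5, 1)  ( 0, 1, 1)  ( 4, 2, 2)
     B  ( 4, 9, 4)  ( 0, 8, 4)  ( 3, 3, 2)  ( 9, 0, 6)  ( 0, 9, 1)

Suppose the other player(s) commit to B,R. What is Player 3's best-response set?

P3 best: {Z}

u_3(X vs B,R) = 0
u_3(Y vs B,R) = 2
u_3(Z vs B,R) = 5
u_3(W vs B,R) = 2
max payoff 5 at {Z}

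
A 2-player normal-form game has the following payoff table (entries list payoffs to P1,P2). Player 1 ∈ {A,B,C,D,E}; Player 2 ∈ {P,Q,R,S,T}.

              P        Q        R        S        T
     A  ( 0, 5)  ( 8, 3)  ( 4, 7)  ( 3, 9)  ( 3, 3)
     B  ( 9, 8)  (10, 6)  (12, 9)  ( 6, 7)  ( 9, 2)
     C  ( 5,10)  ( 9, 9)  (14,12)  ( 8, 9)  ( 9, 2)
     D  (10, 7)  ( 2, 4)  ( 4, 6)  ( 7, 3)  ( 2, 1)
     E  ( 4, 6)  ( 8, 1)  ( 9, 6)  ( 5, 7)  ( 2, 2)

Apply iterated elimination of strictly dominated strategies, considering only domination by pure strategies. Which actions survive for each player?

IESDS → P1:{B,C,D} P2:{P,R}

P1 drop A (B beats it: P:9>0 Q:10>8 R:12>4 S:6>3 T:9>3)
P1 drop E (B beats it: P:9>4 Q:10>8 R:12>9 S:6>5 T:9>2)
P2 drop Q (P beats it: B:8>6 C:10>9 D:7>4)
P2 drop S (P beats it: B:8>7 C:10>9 D:7>3)
P2 drop T (P beats it: B:8>2 C:10>2 D:7>1)
P1→{B,C,D} P2→{P,R}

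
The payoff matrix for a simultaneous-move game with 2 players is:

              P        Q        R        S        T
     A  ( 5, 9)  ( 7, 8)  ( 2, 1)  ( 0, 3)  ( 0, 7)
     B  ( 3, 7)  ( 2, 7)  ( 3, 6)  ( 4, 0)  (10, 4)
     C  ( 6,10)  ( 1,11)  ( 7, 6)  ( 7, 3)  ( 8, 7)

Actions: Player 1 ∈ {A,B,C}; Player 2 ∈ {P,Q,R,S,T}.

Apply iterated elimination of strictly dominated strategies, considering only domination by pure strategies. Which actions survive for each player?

Remaining: P1:{A,C} P2:{P,Q}

P2 drop R (P beats it: A:9>1 B:7>6 C:10>6)
P2 drop S (P beats it: A:9>3 B:7>0 C:10>3)
P2 drop T (P beats it: A:9>7 B:7>4 C:10>7)
P1 drop B (A beats it: P:5>3 Q:7>2)
P1→{A,C} P2→{P,Q}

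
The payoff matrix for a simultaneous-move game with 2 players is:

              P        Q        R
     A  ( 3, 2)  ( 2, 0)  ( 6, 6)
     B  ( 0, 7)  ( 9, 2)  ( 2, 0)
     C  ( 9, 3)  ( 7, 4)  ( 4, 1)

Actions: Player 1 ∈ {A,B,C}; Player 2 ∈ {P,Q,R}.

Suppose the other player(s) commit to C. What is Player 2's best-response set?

u_2(P vs C) = 3
u_2(Q vs C) = 4
u_2(R vs C) = 1
max payoff 4 at {Q}

P2 best: {Q}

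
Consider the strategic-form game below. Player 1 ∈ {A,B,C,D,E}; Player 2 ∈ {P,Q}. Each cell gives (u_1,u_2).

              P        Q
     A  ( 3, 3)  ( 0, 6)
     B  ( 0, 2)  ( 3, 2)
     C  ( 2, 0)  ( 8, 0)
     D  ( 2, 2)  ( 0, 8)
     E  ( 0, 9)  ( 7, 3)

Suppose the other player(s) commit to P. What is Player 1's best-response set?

P1 best: {A}

u_1(A vs P) = 3
u_1(B vs P) = 0
u_1(C vs P) = 2
u_1(D vs P) = 2
u_1(E vs P) = 0
max payoff 3 at {A}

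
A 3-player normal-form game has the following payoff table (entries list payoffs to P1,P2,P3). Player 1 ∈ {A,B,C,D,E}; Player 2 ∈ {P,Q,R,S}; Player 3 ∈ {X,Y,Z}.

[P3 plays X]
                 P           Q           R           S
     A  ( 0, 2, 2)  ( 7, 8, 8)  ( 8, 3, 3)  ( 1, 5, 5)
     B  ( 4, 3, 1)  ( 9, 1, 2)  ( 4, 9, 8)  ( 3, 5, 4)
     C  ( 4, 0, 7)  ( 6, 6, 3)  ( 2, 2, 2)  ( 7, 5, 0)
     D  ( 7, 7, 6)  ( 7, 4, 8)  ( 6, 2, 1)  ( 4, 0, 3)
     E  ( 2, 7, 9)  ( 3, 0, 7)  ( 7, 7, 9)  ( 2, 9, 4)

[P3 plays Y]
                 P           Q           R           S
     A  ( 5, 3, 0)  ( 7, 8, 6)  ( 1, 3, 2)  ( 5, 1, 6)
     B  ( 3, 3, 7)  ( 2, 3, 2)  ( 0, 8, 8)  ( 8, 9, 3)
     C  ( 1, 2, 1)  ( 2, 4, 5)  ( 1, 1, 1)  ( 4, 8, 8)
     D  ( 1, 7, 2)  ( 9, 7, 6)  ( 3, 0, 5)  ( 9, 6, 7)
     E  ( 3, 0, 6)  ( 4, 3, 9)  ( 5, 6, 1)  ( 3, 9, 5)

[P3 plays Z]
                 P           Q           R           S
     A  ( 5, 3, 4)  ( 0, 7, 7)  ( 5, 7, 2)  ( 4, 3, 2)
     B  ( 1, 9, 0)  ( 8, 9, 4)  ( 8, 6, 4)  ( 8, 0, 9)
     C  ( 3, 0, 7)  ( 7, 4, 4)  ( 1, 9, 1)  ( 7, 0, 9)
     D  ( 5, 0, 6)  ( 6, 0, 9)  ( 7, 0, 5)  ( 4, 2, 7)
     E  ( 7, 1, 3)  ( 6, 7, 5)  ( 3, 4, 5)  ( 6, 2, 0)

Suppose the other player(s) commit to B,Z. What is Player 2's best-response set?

u_2(P vs B,Z) = 9
u_2(Q vs B,Z) = 9
u_2(R vs B,Z) = 6
u_2(S vs B,Z) = 0
max payoff 9 at {P,Q}

BR_2 = {P,Q}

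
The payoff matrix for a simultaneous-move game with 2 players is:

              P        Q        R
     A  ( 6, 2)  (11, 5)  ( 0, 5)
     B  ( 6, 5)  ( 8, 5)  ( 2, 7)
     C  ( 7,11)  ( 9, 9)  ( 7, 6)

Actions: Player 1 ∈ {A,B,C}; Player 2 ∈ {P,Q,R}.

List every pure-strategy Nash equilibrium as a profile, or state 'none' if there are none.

(A,P): not NE [P1→C gives 7>6; P2→R gives 5>2]
(A,Q): NE
(A,R): not NE [P1→C gives 7>0]
(B,P): not NE [P1→C gives 7>6; P2→R gives 7>5]
(B,Q): not NE [P1→A gives 11>8; P2→R gives 7>5]
(B,R): not NE [P1→C gives 7>2]
(C,P): NE
(C,Q): not NE [P1→A gives 11>9; P2→P gives 11>9]
(C,R): not NE [P2→P gives 11>6]

Nash profiles: (A,Q), (C,P)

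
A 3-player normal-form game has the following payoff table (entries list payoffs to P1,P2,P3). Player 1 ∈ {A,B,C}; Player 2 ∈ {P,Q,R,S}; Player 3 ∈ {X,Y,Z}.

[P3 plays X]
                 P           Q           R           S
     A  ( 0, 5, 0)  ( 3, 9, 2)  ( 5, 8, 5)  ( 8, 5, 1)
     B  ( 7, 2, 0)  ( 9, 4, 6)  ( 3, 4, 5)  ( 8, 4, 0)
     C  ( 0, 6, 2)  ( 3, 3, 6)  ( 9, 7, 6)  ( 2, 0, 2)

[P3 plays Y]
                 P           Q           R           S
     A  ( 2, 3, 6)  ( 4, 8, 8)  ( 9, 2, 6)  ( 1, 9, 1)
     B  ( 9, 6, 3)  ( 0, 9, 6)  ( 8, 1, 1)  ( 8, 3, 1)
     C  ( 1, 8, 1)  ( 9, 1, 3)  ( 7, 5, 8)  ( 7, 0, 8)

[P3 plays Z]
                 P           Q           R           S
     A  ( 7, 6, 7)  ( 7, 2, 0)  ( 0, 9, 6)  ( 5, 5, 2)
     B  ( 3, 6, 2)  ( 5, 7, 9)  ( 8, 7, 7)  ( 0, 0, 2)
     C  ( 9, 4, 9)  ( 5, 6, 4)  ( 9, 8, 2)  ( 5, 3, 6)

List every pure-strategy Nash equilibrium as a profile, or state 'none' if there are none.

(A,P,X): not NE [P1→B gives 7>0; P2→Q gives 9>5; P3→Z gives 7>0]
(A,P,Y): not NE [P1→B gives 9>2; P2→S gives 9>3; P3→Z gives 7>6]
(A,P,Z): not NE [P1→C gives 9>7; P2→R gives 9>6]
(A,Q,X): not NE [P1→B gives 9>3; P3→Y gives 8>2]
(A,Q,Y): not NE [P1→C gives 9>4; P2→S gives 9>8]
(A,Q,Z): not NE [P2→R gives 9>2; P3→Y gives 8>0]
(A,R,X): not NE [P1→C gives 9>5; P2→Q gives 9>8; P3→Z gives 6>5]
(A,R,Y): not NE [P2→S gives 9>2]
(A,R,Z): not NE [P1→C gives 9>0]
(A,S,X): not NE [P2→Q gives 9>5; P3→Z gives 2>1]
(A,S,Y): not NE [P1→B gives 8>1; P3→Z gives 2>1]
(A,S,Z): not NE [P2→R gives 9>5]
(B,P,X): not NE [P2→S gives 4>2; P3→Y gives 3>0]
(B,P,Y): not NE [P2→Q gives 9>6]
(B,P,Z): not NE [P1→C gives 9>3; P2→R gives 7>6; P3→Y gives 3>2]
(B,Q,X): not NE [P3→Z gives 9>6]
(B,Q,Y): not NE [P1→C gives 9>0; P3→Z gives 9>6]
(B,Q,Z): not NE [P1→A gives 7>5]
(B,R,X): not NE [P1→C gives 9>3; P3→Z gives 7>5]
(B,R,Y): not NE [P1→A gives 9>8; P2→Q gives 9>1; P3→Z gives 7>1]
(B,R,Z): not NE [P1→C gives 9>8]
(B,S,X): not NE [P3→Z gives 2>0]
(B,S,Y): not NE [P2→Q gives 9>3; P3→Z gives 2>1]
(B,S,Z): not NE [P1→C gives 5>0; P2→R gives 7>0]
(C,P,X): not NE [P1→B gives 7>0; P2→R gives 7>6; P3→Z gives 9>2]
(C,P,Y): not NE [P1→B gives 9>1; P3→Z gives 9>1]
(C,P,Z): not NE [P2→R gives 8>4]
(C,Q,X): not NE [P1→B gives 9>3; P2→R gives 7>3]
(C,Q,Y): not NE [P2→P gives 8>1; P3→X gives 6>3]
(C,Q,Z): not NE [P1→A gives 7>5; P2→R gives 8>6; P3→X gives 6>4]
(C,R,X): not NE [P3→Y gives 8>6]
(C,R,Y): not NE [P1→A gives 9>7; P2→P gives 8>5]
(C,R,Z): not NE [P3→Y gives 8>2]
(C,S,X): not NE [P1→B gives 8>2; P2→R gives 7>0; P3→Y gives 8>2]
(C,S,Y): not NE [P1→B gives 8>7; P2→P gives 8>0]
(C,S,Z): not NE [P2→R gives 8>3; P3→Y gives 8>6]

PSNE: ∅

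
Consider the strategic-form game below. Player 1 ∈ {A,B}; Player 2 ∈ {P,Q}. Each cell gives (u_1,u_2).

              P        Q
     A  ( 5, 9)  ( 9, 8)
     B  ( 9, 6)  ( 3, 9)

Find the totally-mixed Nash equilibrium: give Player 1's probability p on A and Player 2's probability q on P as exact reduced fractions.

P1 indiff ⇒ q·5+(1-q)·9 = q·9+(1-q)·3 ⇒ q(-4) = (1-q)(-6) ⇒ q = 3/5
P2 indiff ⇒ p·9+(1-p)·6 = p·8+(1-p)·9 ⇒ p(1) = (1-p)(3) ⇒ p = 3/4

(p,q) = (3/4, 3/5)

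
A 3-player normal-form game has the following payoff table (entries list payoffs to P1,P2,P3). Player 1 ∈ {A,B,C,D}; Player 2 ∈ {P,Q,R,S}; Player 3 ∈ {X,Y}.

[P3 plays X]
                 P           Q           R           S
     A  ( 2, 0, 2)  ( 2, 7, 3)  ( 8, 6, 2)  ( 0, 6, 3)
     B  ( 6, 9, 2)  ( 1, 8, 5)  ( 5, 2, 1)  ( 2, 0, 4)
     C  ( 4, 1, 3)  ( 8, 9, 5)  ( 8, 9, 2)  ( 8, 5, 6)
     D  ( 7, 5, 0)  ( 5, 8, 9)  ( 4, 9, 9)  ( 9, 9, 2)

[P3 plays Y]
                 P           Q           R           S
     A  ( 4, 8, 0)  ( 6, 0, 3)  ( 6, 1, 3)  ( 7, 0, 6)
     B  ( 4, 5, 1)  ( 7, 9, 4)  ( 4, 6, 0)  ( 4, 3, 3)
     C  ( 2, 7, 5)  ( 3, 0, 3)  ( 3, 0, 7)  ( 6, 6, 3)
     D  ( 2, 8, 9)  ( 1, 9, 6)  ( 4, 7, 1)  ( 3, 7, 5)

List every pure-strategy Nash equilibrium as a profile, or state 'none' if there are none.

(A,P,X): not NE [P1→D gives 7>2; P2→Q gives 7>0]
(A,P,Y): not NE [P3→X gives 2>0]
(A,Q,X): not NE [P1→C gives 8>2]
(A,Q,Y): not NE [P1→B gives 7>6; P2→P gives 8>0]
(A,R,X): not NE [P2→Q gives 7>6; P3→Y gives 3>2]
(A,R,Y): not NE [P2→P gives 8>1]
(A,S,X): not NE [P1→D gives 9>0; P2→Q gives 7>6; P3→Y gives 6>3]
(A,S,Y): not NE [P2→P gives 8>0]
(B,P,X): not NE [P1→D gives 7>6]
(B,P,Y): not NE [P2→Q gives 9>5; P3→X gives 2>1]
(B,Q,X): not NE [P1→C gives 8>1; P2→P gives 9>8]
(B,Q,Y): not NE [P3→X gives 5>4]
(B,R,X): not NE [P1→C gives 8>5; P2→P gives 9>2]
(B,R,Y): not NE [P1→A gives 6>4; P2→Q gives 9>6; P3→X gives 1>0]
(B,S,X): not NE [P1→D gives 9>2; P2→P gives 9>0]
(B,S,Y): not NE [P1→A gives 7>4; P2→Q gives 9>3; P3→X gives 4>3]
(C,P,X): not NE [P1→D gives 7>4; P2→R gives 9>1; P3→Y gives 5>3]
(C,P,Y): not NE [P1→B gives 4>2]
(C,Q,X): NE
(C,Q,Y): not NE [P1→B gives 7>3; P2→P gives 7>0; P3→X gives 5>3]
(C,R,X): not NE [P3→Y gives 7>2]
(C,R,Y): not NE [P1→A gives 6>3; P2→P gives 7>0]
(C,S,X): not NE [P1→D gives 9>8; P2→R gives 9>5]
(C,S,Y): not NE [P1→A gives 7>6; P2→P gives 7>6; P3→X gives 6>3]
(D,P,X): not NE [P2→S gives 9>5; P3→Y gives 9>0]
(D,P,Y): not NE [P1→B gives 4>2; P2→Q gives 9>8]
(D,Q,X): not NE [P1→C gives 8>5; P2→S gives 9>8]
(D,Q,Y): not NE [P1→B gives 7>1; P3→X gives 9>6]
(D,R,X): not NE [P1→C gives 8>4]
(D,R,Y): not NE [P1→A gives 6>4; P2→Q gives 9>7; P3→X gives 9>1]
(D,S,X): not NE [P3→Y gives 5>2]
(D,S,Y): not NE [P1→A gives 7>3; P2→Q gives 9>7]

Nash profiles: (C,Q,X)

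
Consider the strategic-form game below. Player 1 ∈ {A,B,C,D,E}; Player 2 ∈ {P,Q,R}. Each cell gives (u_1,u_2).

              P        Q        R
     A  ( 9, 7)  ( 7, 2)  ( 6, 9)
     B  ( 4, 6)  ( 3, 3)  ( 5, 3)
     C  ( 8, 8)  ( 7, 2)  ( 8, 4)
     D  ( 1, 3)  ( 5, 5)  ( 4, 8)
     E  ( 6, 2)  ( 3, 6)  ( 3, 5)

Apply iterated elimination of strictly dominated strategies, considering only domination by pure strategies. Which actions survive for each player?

P1 drop B (A beats it: P:9>4 Q:7>3 R:6>5)
P1 drop D (A beats it: P:9>1 Q:7>5 R:6>4)
P1 drop E (A beats it: P:9>6 Q:7>3 R:6>3)
P2 drop Q (P beats it: A:7>2 C:8>2)
P1→{A,C} P2→{P,R}

IESDS → P1:{A,C} P2:{P,R}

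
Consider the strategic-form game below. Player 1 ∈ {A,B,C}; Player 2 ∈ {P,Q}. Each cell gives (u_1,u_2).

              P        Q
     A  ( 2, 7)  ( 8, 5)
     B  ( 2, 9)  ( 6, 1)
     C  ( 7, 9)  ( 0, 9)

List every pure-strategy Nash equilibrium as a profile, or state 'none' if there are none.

PSNE = {(C,P)}

(A,P): not NE [P1→C gives 7>2]
(A,Q): not NE [P2→P gives 7>5]
(B,P): not NE [P1→C gives 7>2]
(B,Q): not NE [P1→A gives 8>6; P2→P gives 9>1]
(C,P): NE
(C,Q): not NE [P1→A gives 8>0]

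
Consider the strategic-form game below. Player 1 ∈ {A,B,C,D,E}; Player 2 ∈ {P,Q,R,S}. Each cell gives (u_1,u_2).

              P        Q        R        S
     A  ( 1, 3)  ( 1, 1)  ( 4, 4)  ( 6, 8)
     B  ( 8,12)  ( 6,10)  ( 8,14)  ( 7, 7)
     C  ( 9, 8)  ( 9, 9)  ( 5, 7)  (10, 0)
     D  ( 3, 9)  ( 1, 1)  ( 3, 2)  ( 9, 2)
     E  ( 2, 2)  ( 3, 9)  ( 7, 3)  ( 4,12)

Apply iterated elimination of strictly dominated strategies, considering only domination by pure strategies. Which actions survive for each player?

IESDS → P1:{B,C} P2:{P,Q,R}

P1 drop A (B beats it: P:8>1 Q:6>1 R:8>4 S:7>6)
P1 drop D (C beats it: P:9>3 Q:9>1 R:5>3 S:10>9)
P1 drop E (B beats it: P:8>2 Q:6>3 R:8>7 S:7>4)
P2 drop S (P beats it: B:12>7 C:8>0)
P1→{B,C} P2→{P,Q,R}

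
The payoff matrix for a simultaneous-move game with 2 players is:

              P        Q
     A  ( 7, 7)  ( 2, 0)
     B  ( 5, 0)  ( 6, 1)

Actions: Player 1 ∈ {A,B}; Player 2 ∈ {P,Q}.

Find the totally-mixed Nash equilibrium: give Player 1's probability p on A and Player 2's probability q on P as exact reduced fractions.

P1 indiff ⇒ q·7+(1-q)·2 = q·5+(1-q)·6 ⇒ q(2) = (1-q)(4) ⇒ q = 2/3
P2 indiff ⇒ p·7+(1-p)·0 = p·0+(1-p)·1 ⇒ p(7) = (1-p)(1) ⇒ p = 1/8

P1 mixes 1/8 on A; P2 mixes 2/3 on P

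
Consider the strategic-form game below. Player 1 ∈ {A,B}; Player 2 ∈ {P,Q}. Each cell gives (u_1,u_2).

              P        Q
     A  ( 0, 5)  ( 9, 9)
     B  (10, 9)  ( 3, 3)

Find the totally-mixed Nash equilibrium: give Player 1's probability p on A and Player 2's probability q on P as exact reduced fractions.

P1 indiff ⇒ q·0+(1-q)·9 = q·10+(1-q)·3 ⇒ q(-10) = (1-q)(-6) ⇒ q = 3/8
P2 indiff ⇒ p·5+(1-p)·9 = p·9+(1-p)·3 ⇒ p(-4) = (1-p)(-6) ⇒ p = 3/5

p=3/5, q=3/8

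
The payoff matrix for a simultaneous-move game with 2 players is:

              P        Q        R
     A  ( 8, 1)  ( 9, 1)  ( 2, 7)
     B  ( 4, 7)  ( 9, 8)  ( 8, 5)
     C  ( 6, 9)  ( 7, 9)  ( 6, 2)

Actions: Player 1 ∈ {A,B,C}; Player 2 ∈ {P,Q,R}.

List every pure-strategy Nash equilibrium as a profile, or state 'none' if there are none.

(A,P): not NE [P2→R gives 7>1]
(A,Q): not NE [P2→R gives 7>1]
(A,R): not NE [P1→B gives 8>2]
(B,P): not NE [P1→A gives 8>4; P2→Q gives 8>7]
(B,Q): NE
(B,R): not NE [P2→Q gives 8>5]
(C,P): not NE [P1→A gives 8>6]
(C,Q): not NE [P1→B gives 9>7]
(C,R): not NE [P1→B gives 8>6; P2→Q gives 9>2]

Nash profiles: (B,Q)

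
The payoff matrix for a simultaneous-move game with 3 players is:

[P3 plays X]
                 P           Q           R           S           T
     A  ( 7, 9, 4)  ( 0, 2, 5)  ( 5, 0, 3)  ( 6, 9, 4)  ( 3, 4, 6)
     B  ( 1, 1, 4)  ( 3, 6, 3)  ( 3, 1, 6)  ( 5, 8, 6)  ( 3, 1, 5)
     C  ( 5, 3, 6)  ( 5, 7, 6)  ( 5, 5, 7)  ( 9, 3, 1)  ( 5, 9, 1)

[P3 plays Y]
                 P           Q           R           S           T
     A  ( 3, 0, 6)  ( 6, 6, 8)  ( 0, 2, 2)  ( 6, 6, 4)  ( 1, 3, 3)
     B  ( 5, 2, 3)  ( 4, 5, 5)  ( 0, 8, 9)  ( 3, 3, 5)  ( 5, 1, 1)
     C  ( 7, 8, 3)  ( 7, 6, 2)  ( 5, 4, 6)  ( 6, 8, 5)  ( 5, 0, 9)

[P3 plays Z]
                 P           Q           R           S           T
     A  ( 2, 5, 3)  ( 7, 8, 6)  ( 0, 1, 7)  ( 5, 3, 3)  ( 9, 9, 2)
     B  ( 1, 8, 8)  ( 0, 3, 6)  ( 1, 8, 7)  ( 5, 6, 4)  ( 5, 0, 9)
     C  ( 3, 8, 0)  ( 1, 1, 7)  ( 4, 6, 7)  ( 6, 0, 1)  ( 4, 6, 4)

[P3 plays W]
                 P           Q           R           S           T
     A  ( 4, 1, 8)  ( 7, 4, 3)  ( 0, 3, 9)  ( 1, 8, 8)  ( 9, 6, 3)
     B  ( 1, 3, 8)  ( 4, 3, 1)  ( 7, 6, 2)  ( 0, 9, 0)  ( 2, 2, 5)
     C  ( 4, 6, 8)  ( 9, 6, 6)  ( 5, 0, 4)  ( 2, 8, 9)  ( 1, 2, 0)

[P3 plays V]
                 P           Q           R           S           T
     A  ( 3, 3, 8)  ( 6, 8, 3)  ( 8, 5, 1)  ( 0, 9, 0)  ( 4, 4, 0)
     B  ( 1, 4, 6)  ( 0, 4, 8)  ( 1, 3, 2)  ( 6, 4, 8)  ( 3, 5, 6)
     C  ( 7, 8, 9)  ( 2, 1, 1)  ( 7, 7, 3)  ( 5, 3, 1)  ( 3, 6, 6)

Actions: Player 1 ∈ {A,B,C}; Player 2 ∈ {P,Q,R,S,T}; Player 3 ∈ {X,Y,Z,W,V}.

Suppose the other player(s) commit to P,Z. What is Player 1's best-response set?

u_1(A vs P,Z) = 2
u_1(B vs P,Z) = 1
u_1(C vs P,Z) = 3
max payoff 3 at {C}

P1 best: {C}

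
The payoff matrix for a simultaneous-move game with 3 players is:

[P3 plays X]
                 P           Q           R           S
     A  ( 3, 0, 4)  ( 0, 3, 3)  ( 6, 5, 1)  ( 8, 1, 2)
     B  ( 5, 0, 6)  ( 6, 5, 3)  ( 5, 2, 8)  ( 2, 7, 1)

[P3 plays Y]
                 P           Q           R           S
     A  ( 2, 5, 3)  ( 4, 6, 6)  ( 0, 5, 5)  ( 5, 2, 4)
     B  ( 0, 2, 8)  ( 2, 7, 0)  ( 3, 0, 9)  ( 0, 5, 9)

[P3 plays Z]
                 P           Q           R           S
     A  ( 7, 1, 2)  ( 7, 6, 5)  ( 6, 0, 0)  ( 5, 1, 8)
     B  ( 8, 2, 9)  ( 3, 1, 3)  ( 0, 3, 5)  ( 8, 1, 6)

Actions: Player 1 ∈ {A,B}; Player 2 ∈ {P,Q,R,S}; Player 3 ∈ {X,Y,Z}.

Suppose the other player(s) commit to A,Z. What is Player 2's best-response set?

u_2(P vs A,Z) = 1
u_2(Q vs A,Z) = 6
u_2(R vs A,Z) = 0
u_2(S vs A,Z) = 1
max payoff 6 at {Q}

BR_2 = {Q}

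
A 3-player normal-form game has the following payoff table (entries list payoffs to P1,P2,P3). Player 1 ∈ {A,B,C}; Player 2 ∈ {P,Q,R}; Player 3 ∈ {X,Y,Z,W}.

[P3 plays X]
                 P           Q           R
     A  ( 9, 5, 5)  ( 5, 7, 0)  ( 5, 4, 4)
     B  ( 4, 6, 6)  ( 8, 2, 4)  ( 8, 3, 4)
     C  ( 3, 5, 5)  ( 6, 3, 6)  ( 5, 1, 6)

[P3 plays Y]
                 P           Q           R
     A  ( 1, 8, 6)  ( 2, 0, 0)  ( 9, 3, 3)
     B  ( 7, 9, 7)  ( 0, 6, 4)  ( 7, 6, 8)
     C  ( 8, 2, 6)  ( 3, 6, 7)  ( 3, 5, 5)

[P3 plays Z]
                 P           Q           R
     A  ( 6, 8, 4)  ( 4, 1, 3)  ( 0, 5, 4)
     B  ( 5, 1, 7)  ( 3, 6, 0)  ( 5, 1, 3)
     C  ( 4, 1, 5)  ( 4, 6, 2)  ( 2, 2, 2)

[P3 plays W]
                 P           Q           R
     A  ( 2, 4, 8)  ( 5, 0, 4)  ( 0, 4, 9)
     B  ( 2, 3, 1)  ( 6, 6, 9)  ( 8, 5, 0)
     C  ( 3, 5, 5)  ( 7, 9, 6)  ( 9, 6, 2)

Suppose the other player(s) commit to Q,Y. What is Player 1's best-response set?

BR_1 = {C}

u_1(A vs Q,Y) = 2
u_1(B vs Q,Y) = 0
u_1(C vs Q,Y) = 3
max payoff 3 at {C}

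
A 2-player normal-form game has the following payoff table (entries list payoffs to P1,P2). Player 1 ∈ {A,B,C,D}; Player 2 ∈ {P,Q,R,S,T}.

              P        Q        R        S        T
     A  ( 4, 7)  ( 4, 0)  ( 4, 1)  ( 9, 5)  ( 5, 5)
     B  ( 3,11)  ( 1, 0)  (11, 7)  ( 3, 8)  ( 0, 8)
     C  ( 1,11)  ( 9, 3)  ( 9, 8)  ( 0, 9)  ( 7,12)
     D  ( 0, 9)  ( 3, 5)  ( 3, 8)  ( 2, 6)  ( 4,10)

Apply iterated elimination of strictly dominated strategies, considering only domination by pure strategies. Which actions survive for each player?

Survivors P1:{A,C} P2:{P,T}

P1 drop D (A beats it: P:4>0 Q:4>3 R:4>3 S:9>2 T:5>4)
P2 drop Q (P beats it: A:7>0 B:11>0 C:11>3)
P2 drop R (P beats it: A:7>1 B:11>7 C:11>8)
P1 drop B (A beats it: P:4>3 S:9>3 T:5>0)
P2 drop S (P beats it: A:7>5 C:11>9)
P1→{A,C} P2→{P,T}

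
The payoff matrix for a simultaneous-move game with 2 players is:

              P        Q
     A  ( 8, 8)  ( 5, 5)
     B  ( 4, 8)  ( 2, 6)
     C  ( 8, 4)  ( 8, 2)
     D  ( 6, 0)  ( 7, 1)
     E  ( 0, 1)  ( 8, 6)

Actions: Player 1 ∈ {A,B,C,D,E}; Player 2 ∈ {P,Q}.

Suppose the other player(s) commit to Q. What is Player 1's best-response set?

u_1(A vs Q) = 5
u_1(B vs Q) = 2
u_1(C vs Q) = 8
u_1(D vs Q) = 7
u_1(E vs Q) = 8
max payoff 8 at {C,E}

P1 best: {C,E}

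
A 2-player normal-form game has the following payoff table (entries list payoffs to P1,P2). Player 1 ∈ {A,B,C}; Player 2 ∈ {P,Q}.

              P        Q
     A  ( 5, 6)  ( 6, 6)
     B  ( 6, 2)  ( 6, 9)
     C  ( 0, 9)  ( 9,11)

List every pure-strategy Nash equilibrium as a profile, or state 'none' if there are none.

(A,P): not NE [P1→B gives 6>5]
(A,Q): not NE [P1→C gives 9>6]
(B,P): not NE [P2→Q gives 9>2]
(B,Q): not NE [P1→C gives 9>6]
(C,P): not NE [P1→B gives 6>0; P2→Q gives 11>9]
(C,Q): NE

PSNE = {(C,Q)}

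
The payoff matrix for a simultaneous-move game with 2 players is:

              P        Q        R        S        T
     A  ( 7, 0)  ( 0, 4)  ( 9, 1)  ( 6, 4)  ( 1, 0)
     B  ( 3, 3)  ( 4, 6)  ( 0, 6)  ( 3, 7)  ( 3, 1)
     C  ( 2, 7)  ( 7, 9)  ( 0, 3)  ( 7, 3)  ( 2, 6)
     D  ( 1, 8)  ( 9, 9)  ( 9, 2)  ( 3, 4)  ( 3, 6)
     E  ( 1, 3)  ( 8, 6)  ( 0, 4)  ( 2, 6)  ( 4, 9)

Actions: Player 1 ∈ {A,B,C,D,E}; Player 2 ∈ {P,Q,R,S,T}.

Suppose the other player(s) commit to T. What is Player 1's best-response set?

BR_1 = {E}

u_1(A vs T) = 1
u_1(B vs T) = 3
u_1(C vs T) = 2
u_1(D vs T) = 3
u_1(E vs T) = 4
max payoff 4 at {E}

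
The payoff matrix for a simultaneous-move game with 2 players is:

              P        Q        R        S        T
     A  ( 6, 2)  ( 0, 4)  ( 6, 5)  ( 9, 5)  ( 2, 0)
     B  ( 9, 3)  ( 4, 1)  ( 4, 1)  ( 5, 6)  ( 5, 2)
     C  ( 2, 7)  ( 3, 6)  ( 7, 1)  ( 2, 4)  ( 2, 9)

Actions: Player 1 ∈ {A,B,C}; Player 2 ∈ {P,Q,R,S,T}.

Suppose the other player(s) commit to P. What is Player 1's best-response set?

u_1(A vs P) = 6
u_1(B vs P) = 9
u_1(C vs P) = 2
max payoff 9 at {B}

argmax u_1 = {B}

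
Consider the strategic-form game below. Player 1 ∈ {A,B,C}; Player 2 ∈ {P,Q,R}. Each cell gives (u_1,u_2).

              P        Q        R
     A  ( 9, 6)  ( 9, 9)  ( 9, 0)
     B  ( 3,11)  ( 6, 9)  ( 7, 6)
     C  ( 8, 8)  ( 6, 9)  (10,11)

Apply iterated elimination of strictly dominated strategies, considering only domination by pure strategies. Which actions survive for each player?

Survivors P1:{A,C} P2:{Q,R}

P1 drop B (A beats it: P:9>3 Q:9>6 R:9>7)
P2 drop P (Q beats it: A:9>6 C:9>8)
P1→{A,C} P2→{Q,R}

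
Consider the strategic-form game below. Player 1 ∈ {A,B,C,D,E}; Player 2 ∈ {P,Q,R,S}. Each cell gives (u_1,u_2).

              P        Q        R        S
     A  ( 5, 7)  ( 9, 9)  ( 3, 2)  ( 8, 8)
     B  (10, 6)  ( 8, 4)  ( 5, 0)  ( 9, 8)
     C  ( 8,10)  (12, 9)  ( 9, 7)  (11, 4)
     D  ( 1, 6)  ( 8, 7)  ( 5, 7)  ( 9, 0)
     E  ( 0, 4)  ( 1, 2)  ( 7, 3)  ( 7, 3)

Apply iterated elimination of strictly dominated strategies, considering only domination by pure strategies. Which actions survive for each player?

P1 drop A (C beats it: P:8>5 Q:12>9 R:9>3 S:11>8)
P1 drop D (C beats it: P:8>1 Q:12>8 R:9>5 S:11>9)
P1 drop E (C beats it: P:8>0 Q:12>1 R:9>7 S:11>7)
P2 drop Q (P beats it: B:6>4 C:10>9)
P2 drop R (P beats it: B:6>0 C:10>7)
P1→{B,C} P2→{P,S}

Survivors P1:{B,C} P2:{P,S}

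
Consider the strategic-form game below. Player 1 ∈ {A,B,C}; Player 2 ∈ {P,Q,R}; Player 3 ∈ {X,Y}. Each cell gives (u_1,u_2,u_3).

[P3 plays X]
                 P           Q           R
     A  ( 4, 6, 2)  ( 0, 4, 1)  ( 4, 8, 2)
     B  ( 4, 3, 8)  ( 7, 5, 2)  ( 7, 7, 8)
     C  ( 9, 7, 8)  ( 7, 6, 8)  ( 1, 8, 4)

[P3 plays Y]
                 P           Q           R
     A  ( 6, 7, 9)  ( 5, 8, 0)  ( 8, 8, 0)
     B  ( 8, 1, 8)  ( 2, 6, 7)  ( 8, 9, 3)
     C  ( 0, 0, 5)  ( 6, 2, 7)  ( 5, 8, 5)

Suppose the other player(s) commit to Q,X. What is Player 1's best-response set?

argmax u_1 = {B,C}

u_1(A vs Q,X) = 0
u_1(B vs Q,X) = 7
u_1(C vs Q,X) = 7
max payoff 7 at {B,C}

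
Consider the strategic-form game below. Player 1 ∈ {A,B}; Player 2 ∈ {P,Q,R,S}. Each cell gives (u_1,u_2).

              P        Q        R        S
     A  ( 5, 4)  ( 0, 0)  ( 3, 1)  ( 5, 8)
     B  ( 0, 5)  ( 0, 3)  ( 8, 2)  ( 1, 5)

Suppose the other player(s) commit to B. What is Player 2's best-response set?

argmax u_2 = {P,S}

u_2(P vs B) = 5
u_2(Q vs B) = 3
u_2(R vs B) = 2
u_2(S vs B) = 5
max payoff 5 at {P,S}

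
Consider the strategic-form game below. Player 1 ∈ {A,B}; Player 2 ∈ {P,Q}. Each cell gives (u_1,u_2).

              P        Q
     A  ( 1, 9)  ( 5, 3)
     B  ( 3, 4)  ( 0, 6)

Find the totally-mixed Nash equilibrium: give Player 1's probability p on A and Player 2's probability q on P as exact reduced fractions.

P1 indiff ⇒ q·1+(1-q)·5 = q·3+(1-q)·0 ⇒ q(-2) = (1-q)(-5) ⇒ q = 5/7
P2 indiff ⇒ p·9+(1-p)·4 = p·3+(1-p)·6 ⇒ p(6) = (1-p)(2) ⇒ p = 1/4

(p,q) = (1/4, 5/7)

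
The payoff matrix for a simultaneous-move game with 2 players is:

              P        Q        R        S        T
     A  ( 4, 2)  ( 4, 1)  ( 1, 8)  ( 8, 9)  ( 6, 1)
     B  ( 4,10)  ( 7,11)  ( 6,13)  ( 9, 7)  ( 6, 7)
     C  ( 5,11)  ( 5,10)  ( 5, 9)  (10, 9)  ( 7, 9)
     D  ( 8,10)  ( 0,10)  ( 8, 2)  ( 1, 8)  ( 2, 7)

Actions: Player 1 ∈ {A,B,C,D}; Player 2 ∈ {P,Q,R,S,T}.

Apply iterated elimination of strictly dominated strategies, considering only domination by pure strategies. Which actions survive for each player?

P1 drop A (C beats it: P:5>4 Q:5>4 R:5>1 S:10>8 T:7>6)
P2 drop S (P beats it: B:10>7 C:11>9 D:10>8)
P2 drop T (P beats it: B:10>7 C:11>9 D:10>7)
P1→{B,C,D} P2→{P,Q,R}

IESDS → P1:{B,C,D} P2:{P,Q,R}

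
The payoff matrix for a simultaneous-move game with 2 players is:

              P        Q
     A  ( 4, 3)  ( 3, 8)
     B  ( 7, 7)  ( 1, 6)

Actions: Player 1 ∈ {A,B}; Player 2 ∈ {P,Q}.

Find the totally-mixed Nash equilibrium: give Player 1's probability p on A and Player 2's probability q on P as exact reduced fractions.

P1 indiff ⇒ q·4+(1-q)·3 = q·7+(1-q)·1 ⇒ q(-3) = (1-q)(-2) ⇒ q = 2/5
P2 indiff ⇒ p·3+(1-p)·7 = p·8+(1-p)·6 ⇒ p(-5) = (1-p)(-1) ⇒ p = 1/6

P1 mixes 1/6 on A; P2 mixes 2/5 on P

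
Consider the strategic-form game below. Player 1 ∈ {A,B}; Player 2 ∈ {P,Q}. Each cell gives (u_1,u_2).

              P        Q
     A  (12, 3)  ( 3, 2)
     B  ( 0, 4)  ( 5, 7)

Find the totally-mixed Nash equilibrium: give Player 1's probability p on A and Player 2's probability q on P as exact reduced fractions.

p=3/4, q=1/7

P1 indiff ⇒ q·12+(1-q)·3 = q·0+(1-q)·5 ⇒ q(12) = (1-q)(2) ⇒ q = 1/7
P2 indiff ⇒ p·3+(1-p)·4 = p·2+(1-p)·7 ⇒ p(1) = (1-p)(3) ⇒ p = 3/4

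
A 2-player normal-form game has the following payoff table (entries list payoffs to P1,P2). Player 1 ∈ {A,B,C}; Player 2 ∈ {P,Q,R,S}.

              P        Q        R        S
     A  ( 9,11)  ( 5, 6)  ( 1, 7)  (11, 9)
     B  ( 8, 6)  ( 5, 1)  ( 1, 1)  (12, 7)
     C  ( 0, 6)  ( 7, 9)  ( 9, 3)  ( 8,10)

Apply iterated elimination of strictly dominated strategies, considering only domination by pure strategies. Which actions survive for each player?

Remaining: P1:{A,B} P2:{P,S}

P2 drop Q (S beats it: A:9>6 B:7>1 C:10>9)
P2 drop R (P beats it: A:11>7 B:6>1 C:6>3)
P1 drop C (A beats it: P:9>0 S:11>8)
P1→{A,B} P2→{P,S}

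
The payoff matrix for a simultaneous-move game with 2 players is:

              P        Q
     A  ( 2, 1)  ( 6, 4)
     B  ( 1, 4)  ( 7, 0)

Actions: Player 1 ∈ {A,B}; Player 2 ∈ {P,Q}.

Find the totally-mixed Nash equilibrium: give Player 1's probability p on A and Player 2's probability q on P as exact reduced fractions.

P1 mixes 4/7 on A; P2 mixes 1/2 on P

P1 indiff ⇒ q·2+(1-q)·6 = q·1+(1-q)·7 ⇒ q(1) = (1-q)(1) ⇒ q = 1/2
P2 indiff ⇒ p·1+(1-p)·4 = p·4+(1-p)·0 ⇒ p(-3) = (1-p)(-4) ⇒ p = 4/7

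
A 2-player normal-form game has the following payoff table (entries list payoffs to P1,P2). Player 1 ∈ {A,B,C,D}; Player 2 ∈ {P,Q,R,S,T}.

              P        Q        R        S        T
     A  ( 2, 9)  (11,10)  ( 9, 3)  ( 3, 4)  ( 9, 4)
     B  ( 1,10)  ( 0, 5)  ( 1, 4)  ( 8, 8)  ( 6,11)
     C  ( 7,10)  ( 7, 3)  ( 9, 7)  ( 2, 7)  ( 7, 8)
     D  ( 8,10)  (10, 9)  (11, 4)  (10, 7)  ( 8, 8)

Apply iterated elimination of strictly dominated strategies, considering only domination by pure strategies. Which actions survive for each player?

Survivors P1:{A,D} P2:{P,Q}

P1 drop B (D beats it: P:8>1 Q:10>0 R:11>1 S:10>8 T:8>6)
P1 drop C (D beats it: P:8>7 Q:10>7 R:11>9 S:10>2 T:8>7)
P2 drop R (P beats it: A:9>3 D:10>4)
P2 drop S (P beats it: A:9>4 D:10>7)
P2 drop T (P beats it: A:9>4 D:10>8)
P1→{A,D} P2→{P,Q}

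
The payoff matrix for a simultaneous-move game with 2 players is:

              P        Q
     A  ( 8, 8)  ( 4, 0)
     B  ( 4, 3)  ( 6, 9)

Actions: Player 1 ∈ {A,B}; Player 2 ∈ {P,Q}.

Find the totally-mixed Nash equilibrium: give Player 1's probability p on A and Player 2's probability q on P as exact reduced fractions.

P1 mixes 3/7 on A; P2 mixes 1/3 on P

P1 indiff ⇒ q·8+(1-q)·4 = q·4+(1-q)·6 ⇒ q(4) = (1-q)(2) ⇒ q = 1/3
P2 indiff ⇒ p·8+(1-p)·3 = p·0+(1-p)·9 ⇒ p(8) = (1-p)(6) ⇒ p = 3/7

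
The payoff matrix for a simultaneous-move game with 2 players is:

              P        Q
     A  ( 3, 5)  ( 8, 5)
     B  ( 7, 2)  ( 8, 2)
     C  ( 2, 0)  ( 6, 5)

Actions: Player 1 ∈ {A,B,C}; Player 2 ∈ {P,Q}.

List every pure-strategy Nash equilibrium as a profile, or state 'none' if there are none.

(A,P): not NE [P1→B gives 7>3]
(A,Q): NE
(B,P): NE
(B,Q): NE
(C,P): not NE [P1→B gives 7>2; P2→Q gives 5>0]
(C,Q): not NE [P1→B gives 8>6]

Nash profiles: (A,Q), (B,P), (B,Q)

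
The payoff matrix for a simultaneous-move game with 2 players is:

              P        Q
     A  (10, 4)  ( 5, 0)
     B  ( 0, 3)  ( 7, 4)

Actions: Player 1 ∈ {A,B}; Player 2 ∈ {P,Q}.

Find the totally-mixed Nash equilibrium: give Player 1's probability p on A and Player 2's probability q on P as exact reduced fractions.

P1 mixes 1/5 on A; P2 mixes 1/6 on P

P1 indiff ⇒ q·10+(1-q)·5 = q·0+(1-q)·7 ⇒ q(10) = (1-q)(2) ⇒ q = 1/6
P2 indiff ⇒ p·4+(1-p)·3 = p·0+(1-p)·4 ⇒ p(4) = (1-p)(1) ⇒ p = 1/5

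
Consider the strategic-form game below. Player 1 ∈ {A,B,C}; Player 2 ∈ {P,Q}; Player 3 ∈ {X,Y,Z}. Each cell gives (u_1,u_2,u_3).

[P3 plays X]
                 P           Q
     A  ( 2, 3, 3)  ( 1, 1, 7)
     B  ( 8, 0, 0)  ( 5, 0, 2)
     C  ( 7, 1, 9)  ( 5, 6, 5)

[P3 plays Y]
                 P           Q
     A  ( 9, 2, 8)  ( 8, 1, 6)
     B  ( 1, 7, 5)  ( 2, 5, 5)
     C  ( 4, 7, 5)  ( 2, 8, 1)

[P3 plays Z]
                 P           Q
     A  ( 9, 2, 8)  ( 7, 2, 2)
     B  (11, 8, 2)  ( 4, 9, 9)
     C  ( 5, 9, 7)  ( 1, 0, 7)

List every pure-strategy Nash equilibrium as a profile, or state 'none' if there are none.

NE set: (A,P,Y)

(A,P,X): not NE [P1→B gives 8>2; P3→Z gives 8>3]
(A,P,Y): NE
(A,P,Z): not NE [P1→B gives 11>9]
(A,Q,X): not NE [P1→C gives 5>1; P2→P gives 3>1]
(A,Q,Y): not NE [P2→P gives 2>1; P3→X gives 7>6]
(A,Q,Z): not NE [P3→X gives 7>2]
(B,P,X): not NE [P3→Y gives 5>0]
(B,P,Y): not NE [P1→A gives 9>1]
(B,P,Z): not NE [P2→Q gives 9>8; P3→Y gives 5>2]
(B,Q,X): not NE [P3→Z gives 9>2]
(B,Q,Y): not NE [P1→A gives 8>2; P2→P gives 7>5; P3→Z gives 9>5]
(B,Q,Z): not NE [P1→A gives 7>4]
(C,P,X): not NE [P1→B gives 8>7; P2→Q gives 6>1]
(C,P,Y): not NE [P1→A gives 9>4; P2→Q gives 8>7; P3→X gives 9>5]
(C,P,Z): not NE [P1→B gives 11>5; P3→X gives 9>7]
(C,Q,X): not NE [P3→Z gives 7>5]
(C,Q,Y): not NE [P1→A gives 8>2; P3→Z gives 7>1]
(C,Q,Z): not NE [P1→A gives 7>1; P2→P gives 9>0]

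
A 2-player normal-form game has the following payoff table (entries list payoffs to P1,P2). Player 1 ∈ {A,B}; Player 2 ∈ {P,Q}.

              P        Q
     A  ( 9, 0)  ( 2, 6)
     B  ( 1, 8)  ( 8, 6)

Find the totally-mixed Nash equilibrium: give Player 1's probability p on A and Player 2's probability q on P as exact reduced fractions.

P1 indiff ⇒ q·9+(1-q)·2 = q·1+(1-q)·8 ⇒ q(8) = (1-q)(6) ⇒ q = 3/7
P2 indiff ⇒ p·0+(1-p)·8 = p·6+(1-p)·6 ⇒ p(-6) = (1-p)(-2) ⇒ p = 1/4

(p,q) = (1/4, 3/7)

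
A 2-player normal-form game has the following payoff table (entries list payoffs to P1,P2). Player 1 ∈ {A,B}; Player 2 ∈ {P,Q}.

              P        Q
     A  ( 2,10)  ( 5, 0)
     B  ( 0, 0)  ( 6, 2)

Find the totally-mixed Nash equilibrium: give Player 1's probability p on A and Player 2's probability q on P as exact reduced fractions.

P1 indiff ⇒ q·2+(1-q)·5 = q·0+(1-q)·6 ⇒ q(2) = (1-q)(1) ⇒ q = 1/3
P2 indiff ⇒ p·10+(1-p)·0 = p·0+(1-p)·2 ⇒ p(10) = (1-p)(2) ⇒ p = 1/6

P1 mixes 1/6 on A; P2 mixes 1/3 on P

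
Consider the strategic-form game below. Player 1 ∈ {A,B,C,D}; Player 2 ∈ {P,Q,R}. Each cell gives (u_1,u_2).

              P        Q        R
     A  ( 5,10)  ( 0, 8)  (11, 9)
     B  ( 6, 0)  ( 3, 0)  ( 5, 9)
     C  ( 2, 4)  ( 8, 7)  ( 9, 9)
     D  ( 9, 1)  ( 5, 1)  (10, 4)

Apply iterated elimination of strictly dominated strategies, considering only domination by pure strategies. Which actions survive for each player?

Survivors P1:{A,D} P2:{P,R}

P1 drop B (D beats it: P:9>6 Q:5>3 R:10>5)
P2 drop Q (R beats it: A:9>8 C:9>7 D:4>1)
P1 drop C (A beats it: P:5>2 R:11>9)
P1→{A,D} P2→{P,R}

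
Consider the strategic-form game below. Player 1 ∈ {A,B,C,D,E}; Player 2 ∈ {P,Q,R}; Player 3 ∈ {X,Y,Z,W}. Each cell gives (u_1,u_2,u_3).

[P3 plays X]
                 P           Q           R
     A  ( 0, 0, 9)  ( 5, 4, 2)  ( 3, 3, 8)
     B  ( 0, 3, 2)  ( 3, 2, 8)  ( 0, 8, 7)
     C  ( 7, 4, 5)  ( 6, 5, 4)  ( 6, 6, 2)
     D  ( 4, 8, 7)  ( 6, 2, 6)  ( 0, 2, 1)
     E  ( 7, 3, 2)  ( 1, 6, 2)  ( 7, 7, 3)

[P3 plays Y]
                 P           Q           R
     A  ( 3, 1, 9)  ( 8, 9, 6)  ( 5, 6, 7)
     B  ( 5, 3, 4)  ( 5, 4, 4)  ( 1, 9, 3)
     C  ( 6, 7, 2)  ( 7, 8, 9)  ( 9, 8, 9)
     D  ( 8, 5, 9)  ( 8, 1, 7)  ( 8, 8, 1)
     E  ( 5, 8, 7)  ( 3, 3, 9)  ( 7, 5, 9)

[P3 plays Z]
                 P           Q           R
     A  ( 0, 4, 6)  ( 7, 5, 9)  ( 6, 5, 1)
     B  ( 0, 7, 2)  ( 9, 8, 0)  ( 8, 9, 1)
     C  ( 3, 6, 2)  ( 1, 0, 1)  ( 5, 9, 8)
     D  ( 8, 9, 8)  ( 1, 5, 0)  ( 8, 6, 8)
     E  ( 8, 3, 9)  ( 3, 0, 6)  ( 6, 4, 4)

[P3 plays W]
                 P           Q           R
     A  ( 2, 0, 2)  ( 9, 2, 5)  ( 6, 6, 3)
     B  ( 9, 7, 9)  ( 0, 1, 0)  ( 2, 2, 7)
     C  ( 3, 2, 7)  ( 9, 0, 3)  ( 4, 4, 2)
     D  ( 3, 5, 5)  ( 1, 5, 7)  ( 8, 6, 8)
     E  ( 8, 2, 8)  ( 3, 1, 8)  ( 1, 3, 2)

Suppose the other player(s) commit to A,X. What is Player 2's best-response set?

u_2(P vs A,X) = 0
u_2(Q vs A,X) = 4
u_2(R vs A,X) = 3
max payoff 4 at {Q}

argmax u_2 = {Q}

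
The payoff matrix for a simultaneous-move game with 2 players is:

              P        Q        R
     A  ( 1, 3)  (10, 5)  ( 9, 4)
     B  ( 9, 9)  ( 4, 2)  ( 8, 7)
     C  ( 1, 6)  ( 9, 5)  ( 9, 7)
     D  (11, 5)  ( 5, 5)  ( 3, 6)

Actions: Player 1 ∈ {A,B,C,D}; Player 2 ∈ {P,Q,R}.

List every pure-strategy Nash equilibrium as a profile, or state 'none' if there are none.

(A,P): not NE [P1→D gives 11>1; P2→Q gives 5>3]
(A,Q): NE
(A,R): not NE [P2→Q gives 5>4]
(B,P): not NE [P1→D gives 11>9]
(B,Q): not NE [P1→A gives 10>4; P2→P gives 9>2]
(B,R): not NE [P1→C gives 9>8; P2→P gives 9>7]
(C,P): not NE [P1→D gives 11>1; P2→R gives 7>6]
(C,Q): not NE [P1→A gives 10>9; P2→R gives 7>5]
(C,R): NE
(D,P): not NE [P2→R gives 6>5]
(D,Q): not NE [P1→A gives 10>5; P2→R gives 6>5]
(D,R): not NE [P1→C gives 9>3]

NE set: (A,Q), (C,R)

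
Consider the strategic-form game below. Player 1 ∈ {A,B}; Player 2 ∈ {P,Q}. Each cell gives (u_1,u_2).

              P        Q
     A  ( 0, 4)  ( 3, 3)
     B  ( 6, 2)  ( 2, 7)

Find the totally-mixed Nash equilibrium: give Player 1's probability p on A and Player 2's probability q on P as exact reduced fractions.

(p,q) = (5/6, 1/7)

P1 indiff ⇒ q·0+(1-q)·3 = q·6+(1-q)·2 ⇒ q(-6) = (1-q)(-1) ⇒ q = 1/7
P2 indiff ⇒ p·4+(1-p)·2 = p·3+(1-p)·7 ⇒ p(1) = (1-p)(5) ⇒ p = 5/6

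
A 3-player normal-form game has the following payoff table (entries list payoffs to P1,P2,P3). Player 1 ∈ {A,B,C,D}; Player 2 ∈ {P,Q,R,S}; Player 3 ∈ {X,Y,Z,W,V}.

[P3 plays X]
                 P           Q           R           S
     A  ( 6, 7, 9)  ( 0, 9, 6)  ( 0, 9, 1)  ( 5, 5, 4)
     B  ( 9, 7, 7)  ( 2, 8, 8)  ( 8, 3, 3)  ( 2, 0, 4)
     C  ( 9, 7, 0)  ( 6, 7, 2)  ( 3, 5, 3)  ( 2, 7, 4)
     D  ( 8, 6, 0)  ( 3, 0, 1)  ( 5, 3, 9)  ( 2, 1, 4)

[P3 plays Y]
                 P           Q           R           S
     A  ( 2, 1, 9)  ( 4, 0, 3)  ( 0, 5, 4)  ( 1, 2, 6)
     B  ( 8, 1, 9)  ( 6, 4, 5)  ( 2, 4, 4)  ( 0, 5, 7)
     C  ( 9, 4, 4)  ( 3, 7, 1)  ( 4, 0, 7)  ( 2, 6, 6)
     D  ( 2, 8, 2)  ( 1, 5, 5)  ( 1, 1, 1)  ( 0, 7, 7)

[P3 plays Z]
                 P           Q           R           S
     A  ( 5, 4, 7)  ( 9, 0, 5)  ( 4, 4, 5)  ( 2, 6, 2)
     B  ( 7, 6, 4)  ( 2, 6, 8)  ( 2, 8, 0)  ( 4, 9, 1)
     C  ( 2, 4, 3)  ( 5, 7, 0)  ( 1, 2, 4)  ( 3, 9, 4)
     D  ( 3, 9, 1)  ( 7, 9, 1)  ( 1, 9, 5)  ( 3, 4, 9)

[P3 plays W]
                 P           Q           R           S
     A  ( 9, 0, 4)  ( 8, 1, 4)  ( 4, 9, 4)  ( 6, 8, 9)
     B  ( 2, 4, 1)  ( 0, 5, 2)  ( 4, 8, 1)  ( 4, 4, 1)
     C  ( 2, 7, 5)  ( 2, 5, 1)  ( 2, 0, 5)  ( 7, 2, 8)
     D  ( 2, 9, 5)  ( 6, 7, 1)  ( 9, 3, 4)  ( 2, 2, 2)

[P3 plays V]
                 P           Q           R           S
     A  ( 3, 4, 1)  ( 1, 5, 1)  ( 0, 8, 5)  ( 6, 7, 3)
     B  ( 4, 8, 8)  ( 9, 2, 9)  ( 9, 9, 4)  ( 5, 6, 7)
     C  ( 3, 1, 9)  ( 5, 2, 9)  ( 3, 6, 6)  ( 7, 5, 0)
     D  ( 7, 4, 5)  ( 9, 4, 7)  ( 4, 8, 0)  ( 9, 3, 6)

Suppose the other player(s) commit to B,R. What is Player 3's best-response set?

P3 best: {Y,V}

u_3(X vs B,R) = 3
u_3(Y vs B,R) = 4
u_3(Z vs B,R) = 0
u_3(W vs B,R) = 1
u_3(V vs B,R) = 4
max payoff 4 at {Y,V}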